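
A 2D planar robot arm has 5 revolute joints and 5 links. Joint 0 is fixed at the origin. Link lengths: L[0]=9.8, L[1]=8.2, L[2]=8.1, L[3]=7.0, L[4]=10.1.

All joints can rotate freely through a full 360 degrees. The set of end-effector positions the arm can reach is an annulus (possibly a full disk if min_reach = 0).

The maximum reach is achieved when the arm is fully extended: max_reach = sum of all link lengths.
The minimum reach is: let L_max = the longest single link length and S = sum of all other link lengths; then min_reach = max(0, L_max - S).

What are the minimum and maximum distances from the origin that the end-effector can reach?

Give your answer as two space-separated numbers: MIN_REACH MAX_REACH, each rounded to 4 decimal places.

Link lengths: [9.8, 8.2, 8.1, 7.0, 10.1]
max_reach = 9.8 + 8.2 + 8.1 + 7 + 10.1 = 43.2
L_max = max([9.8, 8.2, 8.1, 7.0, 10.1]) = 10.1
S (sum of others) = 43.2 - 10.1 = 33.1
min_reach = max(0, 10.1 - 33.1) = max(0, -23) = 0

Answer: 0.0000 43.2000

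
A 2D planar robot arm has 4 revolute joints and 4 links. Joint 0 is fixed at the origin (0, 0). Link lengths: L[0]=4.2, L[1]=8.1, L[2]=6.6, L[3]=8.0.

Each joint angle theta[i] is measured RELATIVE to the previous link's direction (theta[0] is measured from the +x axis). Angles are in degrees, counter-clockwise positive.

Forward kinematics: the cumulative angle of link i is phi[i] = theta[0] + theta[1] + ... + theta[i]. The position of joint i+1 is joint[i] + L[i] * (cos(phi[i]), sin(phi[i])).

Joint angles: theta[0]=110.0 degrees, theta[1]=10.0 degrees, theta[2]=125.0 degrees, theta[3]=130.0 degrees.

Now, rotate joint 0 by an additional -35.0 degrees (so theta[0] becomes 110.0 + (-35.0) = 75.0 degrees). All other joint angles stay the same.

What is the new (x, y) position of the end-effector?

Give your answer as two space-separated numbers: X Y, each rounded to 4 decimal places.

joint[0] = (0.0000, 0.0000)  (base)
link 0: phi[0] = 75 = 75 deg
  cos(75 deg) = 0.2588, sin(75 deg) = 0.9659
  joint[1] = (0.0000, 0.0000) + 4.2 * (0.2588, 0.9659) = (0.0000 + 1.0870, 0.0000 + 4.0569) = (1.0870, 4.0569)
link 1: phi[1] = 75 + 10 = 85 deg
  cos(85 deg) = 0.0872, sin(85 deg) = 0.9962
  joint[2] = (1.0870, 4.0569) + 8.1 * (0.0872, 0.9962) = (1.0870 + 0.7060, 4.0569 + 8.0692) = (1.7930, 12.1261)
link 2: phi[2] = 75 + 10 + 125 = 210 deg
  cos(210 deg) = -0.8660, sin(210 deg) = -0.5000
  joint[3] = (1.7930, 12.1261) + 6.6 * (-0.8660, -0.5000) = (1.7930 + -5.7158, 12.1261 + -3.3000) = (-3.9228, 8.8261)
link 3: phi[3] = 75 + 10 + 125 + 130 = 340 deg
  cos(340 deg) = 0.9397, sin(340 deg) = -0.3420
  joint[4] = (-3.9228, 8.8261) + 8 * (0.9397, -0.3420) = (-3.9228 + 7.5175, 8.8261 + -2.7362) = (3.5948, 6.0899)
End effector: (3.5948, 6.0899)

Answer: 3.5948 6.0899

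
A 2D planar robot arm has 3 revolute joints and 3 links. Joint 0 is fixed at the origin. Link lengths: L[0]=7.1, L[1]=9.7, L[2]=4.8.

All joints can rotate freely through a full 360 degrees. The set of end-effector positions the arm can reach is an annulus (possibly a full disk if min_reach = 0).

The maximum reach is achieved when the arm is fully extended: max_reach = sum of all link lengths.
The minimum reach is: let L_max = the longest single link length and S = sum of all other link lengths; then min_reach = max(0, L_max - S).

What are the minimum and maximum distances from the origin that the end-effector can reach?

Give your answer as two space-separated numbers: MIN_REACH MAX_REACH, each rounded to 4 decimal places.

Answer: 0.0000 21.6000

Derivation:
Link lengths: [7.1, 9.7, 4.8]
max_reach = 7.1 + 9.7 + 4.8 = 21.6
L_max = max([7.1, 9.7, 4.8]) = 9.7
S (sum of others) = 21.6 - 9.7 = 11.9
min_reach = max(0, 9.7 - 11.9) = max(0, -2.2) = 0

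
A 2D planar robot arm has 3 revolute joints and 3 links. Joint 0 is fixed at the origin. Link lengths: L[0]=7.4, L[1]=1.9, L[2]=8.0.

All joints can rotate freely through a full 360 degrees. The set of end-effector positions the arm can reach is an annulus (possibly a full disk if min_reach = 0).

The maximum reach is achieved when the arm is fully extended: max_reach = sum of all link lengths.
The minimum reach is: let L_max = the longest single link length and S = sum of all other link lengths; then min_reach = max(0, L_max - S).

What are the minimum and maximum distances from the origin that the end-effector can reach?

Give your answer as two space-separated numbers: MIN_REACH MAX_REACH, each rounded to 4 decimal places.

Answer: 0.0000 17.3000

Derivation:
Link lengths: [7.4, 1.9, 8.0]
max_reach = 7.4 + 1.9 + 8 = 17.3
L_max = max([7.4, 1.9, 8.0]) = 8
S (sum of others) = 17.3 - 8 = 9.3
min_reach = max(0, 8 - 9.3) = max(0, -1.3) = 0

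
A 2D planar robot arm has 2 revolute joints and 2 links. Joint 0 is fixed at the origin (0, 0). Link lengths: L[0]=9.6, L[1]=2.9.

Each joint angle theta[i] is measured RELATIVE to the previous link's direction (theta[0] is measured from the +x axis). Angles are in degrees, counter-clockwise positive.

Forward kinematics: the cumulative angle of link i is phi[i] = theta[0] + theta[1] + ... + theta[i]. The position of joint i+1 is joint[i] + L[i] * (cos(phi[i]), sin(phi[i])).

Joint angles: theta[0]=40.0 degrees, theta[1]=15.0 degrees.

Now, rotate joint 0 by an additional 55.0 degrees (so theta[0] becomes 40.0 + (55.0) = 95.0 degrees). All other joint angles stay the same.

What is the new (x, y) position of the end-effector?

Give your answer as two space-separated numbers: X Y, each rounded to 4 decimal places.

joint[0] = (0.0000, 0.0000)  (base)
link 0: phi[0] = 95 = 95 deg
  cos(95 deg) = -0.0872, sin(95 deg) = 0.9962
  joint[1] = (0.0000, 0.0000) + 9.6 * (-0.0872, 0.9962) = (0.0000 + -0.8367, 0.0000 + 9.5635) = (-0.8367, 9.5635)
link 1: phi[1] = 95 + 15 = 110 deg
  cos(110 deg) = -0.3420, sin(110 deg) = 0.9397
  joint[2] = (-0.8367, 9.5635) + 2.9 * (-0.3420, 0.9397) = (-0.8367 + -0.9919, 9.5635 + 2.7251) = (-1.8286, 12.2886)
End effector: (-1.8286, 12.2886)

Answer: -1.8286 12.2886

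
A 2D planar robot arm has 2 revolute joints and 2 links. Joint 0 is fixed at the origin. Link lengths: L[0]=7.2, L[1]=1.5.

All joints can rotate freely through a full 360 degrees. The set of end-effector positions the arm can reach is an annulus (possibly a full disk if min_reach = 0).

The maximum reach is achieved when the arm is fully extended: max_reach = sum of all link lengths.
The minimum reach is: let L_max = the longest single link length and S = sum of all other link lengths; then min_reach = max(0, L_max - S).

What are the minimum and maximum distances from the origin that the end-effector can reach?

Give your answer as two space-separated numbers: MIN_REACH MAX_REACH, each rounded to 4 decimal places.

Answer: 5.7000 8.7000

Derivation:
Link lengths: [7.2, 1.5]
max_reach = 7.2 + 1.5 = 8.7
L_max = max([7.2, 1.5]) = 7.2
S (sum of others) = 8.7 - 7.2 = 1.5
min_reach = max(0, 7.2 - 1.5) = max(0, 5.7) = 5.7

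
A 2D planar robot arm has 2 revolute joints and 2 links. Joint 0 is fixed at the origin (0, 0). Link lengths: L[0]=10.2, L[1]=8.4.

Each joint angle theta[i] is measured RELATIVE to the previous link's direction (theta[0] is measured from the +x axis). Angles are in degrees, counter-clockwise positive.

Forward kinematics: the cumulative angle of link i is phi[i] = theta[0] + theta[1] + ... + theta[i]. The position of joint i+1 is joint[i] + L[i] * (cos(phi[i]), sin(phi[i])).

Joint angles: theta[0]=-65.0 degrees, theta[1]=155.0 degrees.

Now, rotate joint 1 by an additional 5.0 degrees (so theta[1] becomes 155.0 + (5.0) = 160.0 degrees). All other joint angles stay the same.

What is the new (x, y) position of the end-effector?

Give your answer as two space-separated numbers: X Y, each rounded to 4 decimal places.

Answer: 3.5786 -0.8763

Derivation:
joint[0] = (0.0000, 0.0000)  (base)
link 0: phi[0] = -65 = -65 deg
  cos(-65 deg) = 0.4226, sin(-65 deg) = -0.9063
  joint[1] = (0.0000, 0.0000) + 10.2 * (0.4226, -0.9063) = (0.0000 + 4.3107, 0.0000 + -9.2443) = (4.3107, -9.2443)
link 1: phi[1] = -65 + 160 = 95 deg
  cos(95 deg) = -0.0872, sin(95 deg) = 0.9962
  joint[2] = (4.3107, -9.2443) + 8.4 * (-0.0872, 0.9962) = (4.3107 + -0.7321, -9.2443 + 8.3680) = (3.5786, -0.8763)
End effector: (3.5786, -0.8763)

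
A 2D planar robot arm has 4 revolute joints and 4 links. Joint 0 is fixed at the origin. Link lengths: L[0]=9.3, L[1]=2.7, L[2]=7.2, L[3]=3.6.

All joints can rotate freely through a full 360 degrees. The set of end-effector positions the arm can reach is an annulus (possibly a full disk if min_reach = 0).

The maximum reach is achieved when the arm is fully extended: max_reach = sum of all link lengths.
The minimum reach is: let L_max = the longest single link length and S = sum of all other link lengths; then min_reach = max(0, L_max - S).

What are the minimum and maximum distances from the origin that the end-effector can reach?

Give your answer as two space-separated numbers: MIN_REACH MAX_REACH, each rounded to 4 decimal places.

Answer: 0.0000 22.8000

Derivation:
Link lengths: [9.3, 2.7, 7.2, 3.6]
max_reach = 9.3 + 2.7 + 7.2 + 3.6 = 22.8
L_max = max([9.3, 2.7, 7.2, 3.6]) = 9.3
S (sum of others) = 22.8 - 9.3 = 13.5
min_reach = max(0, 9.3 - 13.5) = max(0, -4.2) = 0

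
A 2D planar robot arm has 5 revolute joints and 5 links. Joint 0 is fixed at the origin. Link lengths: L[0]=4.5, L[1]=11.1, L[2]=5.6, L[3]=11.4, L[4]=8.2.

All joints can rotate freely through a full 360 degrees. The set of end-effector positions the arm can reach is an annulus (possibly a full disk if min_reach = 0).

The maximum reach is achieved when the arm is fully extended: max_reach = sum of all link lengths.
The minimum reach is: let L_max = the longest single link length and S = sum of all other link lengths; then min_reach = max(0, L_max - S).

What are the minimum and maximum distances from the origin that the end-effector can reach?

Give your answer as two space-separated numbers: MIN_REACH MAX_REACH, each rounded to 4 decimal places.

Link lengths: [4.5, 11.1, 5.6, 11.4, 8.2]
max_reach = 4.5 + 11.1 + 5.6 + 11.4 + 8.2 = 40.8
L_max = max([4.5, 11.1, 5.6, 11.4, 8.2]) = 11.4
S (sum of others) = 40.8 - 11.4 = 29.4
min_reach = max(0, 11.4 - 29.4) = max(0, -18) = 0

Answer: 0.0000 40.8000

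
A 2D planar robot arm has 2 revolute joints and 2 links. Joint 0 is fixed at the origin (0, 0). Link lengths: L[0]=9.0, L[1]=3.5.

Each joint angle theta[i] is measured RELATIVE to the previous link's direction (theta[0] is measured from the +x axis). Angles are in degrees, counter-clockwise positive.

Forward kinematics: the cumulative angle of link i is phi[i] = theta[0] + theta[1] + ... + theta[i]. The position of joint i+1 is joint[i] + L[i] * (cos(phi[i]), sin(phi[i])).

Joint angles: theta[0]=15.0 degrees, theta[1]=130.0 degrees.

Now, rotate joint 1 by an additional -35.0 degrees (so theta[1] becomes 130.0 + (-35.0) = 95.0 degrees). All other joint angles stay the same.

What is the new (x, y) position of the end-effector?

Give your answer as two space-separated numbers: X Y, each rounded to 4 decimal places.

Answer: 7.4963 5.6183

Derivation:
joint[0] = (0.0000, 0.0000)  (base)
link 0: phi[0] = 15 = 15 deg
  cos(15 deg) = 0.9659, sin(15 deg) = 0.2588
  joint[1] = (0.0000, 0.0000) + 9 * (0.9659, 0.2588) = (0.0000 + 8.6933, 0.0000 + 2.3294) = (8.6933, 2.3294)
link 1: phi[1] = 15 + 95 = 110 deg
  cos(110 deg) = -0.3420, sin(110 deg) = 0.9397
  joint[2] = (8.6933, 2.3294) + 3.5 * (-0.3420, 0.9397) = (8.6933 + -1.1971, 2.3294 + 3.2889) = (7.4963, 5.6183)
End effector: (7.4963, 5.6183)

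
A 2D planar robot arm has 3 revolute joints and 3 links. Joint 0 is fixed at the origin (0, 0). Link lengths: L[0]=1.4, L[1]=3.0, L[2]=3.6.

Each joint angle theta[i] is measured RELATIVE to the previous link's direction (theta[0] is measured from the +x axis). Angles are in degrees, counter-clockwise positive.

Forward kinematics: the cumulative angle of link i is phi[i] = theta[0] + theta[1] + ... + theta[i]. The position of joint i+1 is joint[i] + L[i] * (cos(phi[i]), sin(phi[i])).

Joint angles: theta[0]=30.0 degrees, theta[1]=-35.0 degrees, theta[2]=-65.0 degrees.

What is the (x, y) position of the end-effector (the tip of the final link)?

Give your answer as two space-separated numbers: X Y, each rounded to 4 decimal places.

joint[0] = (0.0000, 0.0000)  (base)
link 0: phi[0] = 30 = 30 deg
  cos(30 deg) = 0.8660, sin(30 deg) = 0.5000
  joint[1] = (0.0000, 0.0000) + 1.4 * (0.8660, 0.5000) = (0.0000 + 1.2124, 0.0000 + 0.7000) = (1.2124, 0.7000)
link 1: phi[1] = 30 + -35 = -5 deg
  cos(-5 deg) = 0.9962, sin(-5 deg) = -0.0872
  joint[2] = (1.2124, 0.7000) + 3 * (0.9962, -0.0872) = (1.2124 + 2.9886, 0.7000 + -0.2615) = (4.2010, 0.4385)
link 2: phi[2] = 30 + -35 + -65 = -70 deg
  cos(-70 deg) = 0.3420, sin(-70 deg) = -0.9397
  joint[3] = (4.2010, 0.4385) + 3.6 * (0.3420, -0.9397) = (4.2010 + 1.2313, 0.4385 + -3.3829) = (5.4323, -2.9444)
End effector: (5.4323, -2.9444)

Answer: 5.4323 -2.9444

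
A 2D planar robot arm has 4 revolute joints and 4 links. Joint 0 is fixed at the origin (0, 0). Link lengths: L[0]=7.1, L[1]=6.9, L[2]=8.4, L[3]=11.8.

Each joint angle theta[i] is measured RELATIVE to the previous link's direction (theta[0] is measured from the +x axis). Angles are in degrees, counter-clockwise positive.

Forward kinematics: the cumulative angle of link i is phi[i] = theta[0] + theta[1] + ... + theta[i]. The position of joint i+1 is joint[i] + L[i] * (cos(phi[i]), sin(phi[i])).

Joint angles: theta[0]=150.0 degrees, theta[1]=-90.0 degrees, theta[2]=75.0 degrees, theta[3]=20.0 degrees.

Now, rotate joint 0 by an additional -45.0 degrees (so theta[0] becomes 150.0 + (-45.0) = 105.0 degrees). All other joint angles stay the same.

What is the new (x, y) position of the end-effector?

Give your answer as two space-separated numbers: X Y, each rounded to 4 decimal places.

joint[0] = (0.0000, 0.0000)  (base)
link 0: phi[0] = 105 = 105 deg
  cos(105 deg) = -0.2588, sin(105 deg) = 0.9659
  joint[1] = (0.0000, 0.0000) + 7.1 * (-0.2588, 0.9659) = (0.0000 + -1.8376, 0.0000 + 6.8581) = (-1.8376, 6.8581)
link 1: phi[1] = 105 + -90 = 15 deg
  cos(15 deg) = 0.9659, sin(15 deg) = 0.2588
  joint[2] = (-1.8376, 6.8581) + 6.9 * (0.9659, 0.2588) = (-1.8376 + 6.6649, 6.8581 + 1.7859) = (4.8273, 8.6439)
link 2: phi[2] = 105 + -90 + 75 = 90 deg
  cos(90 deg) = 0.0000, sin(90 deg) = 1.0000
  joint[3] = (4.8273, 8.6439) + 8.4 * (0.0000, 1.0000) = (4.8273 + 0.0000, 8.6439 + 8.4000) = (4.8273, 17.0439)
link 3: phi[3] = 105 + -90 + 75 + 20 = 110 deg
  cos(110 deg) = -0.3420, sin(110 deg) = 0.9397
  joint[4] = (4.8273, 17.0439) + 11.8 * (-0.3420, 0.9397) = (4.8273 + -4.0358, 17.0439 + 11.0884) = (0.7914, 28.1323)
End effector: (0.7914, 28.1323)

Answer: 0.7914 28.1323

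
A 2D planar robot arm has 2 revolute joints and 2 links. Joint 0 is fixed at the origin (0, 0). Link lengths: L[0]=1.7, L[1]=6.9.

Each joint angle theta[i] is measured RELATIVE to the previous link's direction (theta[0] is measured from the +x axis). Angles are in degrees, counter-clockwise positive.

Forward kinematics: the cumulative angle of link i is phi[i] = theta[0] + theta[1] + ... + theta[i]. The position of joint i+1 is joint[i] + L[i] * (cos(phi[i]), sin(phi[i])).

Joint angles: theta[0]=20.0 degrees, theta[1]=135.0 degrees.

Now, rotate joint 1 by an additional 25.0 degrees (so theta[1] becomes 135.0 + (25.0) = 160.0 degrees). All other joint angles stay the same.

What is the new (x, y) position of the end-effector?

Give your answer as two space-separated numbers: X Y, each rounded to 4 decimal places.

Answer: -5.3025 0.5814

Derivation:
joint[0] = (0.0000, 0.0000)  (base)
link 0: phi[0] = 20 = 20 deg
  cos(20 deg) = 0.9397, sin(20 deg) = 0.3420
  joint[1] = (0.0000, 0.0000) + 1.7 * (0.9397, 0.3420) = (0.0000 + 1.5975, 0.0000 + 0.5814) = (1.5975, 0.5814)
link 1: phi[1] = 20 + 160 = 180 deg
  cos(180 deg) = -1.0000, sin(180 deg) = 0.0000
  joint[2] = (1.5975, 0.5814) + 6.9 * (-1.0000, 0.0000) = (1.5975 + -6.9000, 0.5814 + 0.0000) = (-5.3025, 0.5814)
End effector: (-5.3025, 0.5814)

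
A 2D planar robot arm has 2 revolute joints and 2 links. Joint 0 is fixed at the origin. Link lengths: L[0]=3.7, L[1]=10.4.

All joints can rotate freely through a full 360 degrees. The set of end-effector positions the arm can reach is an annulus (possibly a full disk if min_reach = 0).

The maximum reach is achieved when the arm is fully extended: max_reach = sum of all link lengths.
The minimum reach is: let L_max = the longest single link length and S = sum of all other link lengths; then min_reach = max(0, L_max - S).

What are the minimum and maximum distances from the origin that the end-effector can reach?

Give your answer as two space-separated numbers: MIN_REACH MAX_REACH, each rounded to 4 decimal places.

Answer: 6.7000 14.1000

Derivation:
Link lengths: [3.7, 10.4]
max_reach = 3.7 + 10.4 = 14.1
L_max = max([3.7, 10.4]) = 10.4
S (sum of others) = 14.1 - 10.4 = 3.7
min_reach = max(0, 10.4 - 3.7) = max(0, 6.7) = 6.7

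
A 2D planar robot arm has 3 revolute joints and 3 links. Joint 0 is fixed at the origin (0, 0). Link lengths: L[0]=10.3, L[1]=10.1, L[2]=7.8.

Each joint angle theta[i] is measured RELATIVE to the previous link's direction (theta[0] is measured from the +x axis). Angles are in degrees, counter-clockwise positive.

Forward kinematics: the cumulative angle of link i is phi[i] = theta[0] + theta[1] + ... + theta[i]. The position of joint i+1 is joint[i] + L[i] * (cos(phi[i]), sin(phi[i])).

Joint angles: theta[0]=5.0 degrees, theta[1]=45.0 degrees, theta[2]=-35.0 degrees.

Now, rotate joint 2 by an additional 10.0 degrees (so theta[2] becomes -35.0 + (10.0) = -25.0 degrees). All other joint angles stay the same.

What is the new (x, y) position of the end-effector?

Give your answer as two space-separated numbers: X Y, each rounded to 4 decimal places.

Answer: 23.8222 11.9312

Derivation:
joint[0] = (0.0000, 0.0000)  (base)
link 0: phi[0] = 5 = 5 deg
  cos(5 deg) = 0.9962, sin(5 deg) = 0.0872
  joint[1] = (0.0000, 0.0000) + 10.3 * (0.9962, 0.0872) = (0.0000 + 10.2608, 0.0000 + 0.8977) = (10.2608, 0.8977)
link 1: phi[1] = 5 + 45 = 50 deg
  cos(50 deg) = 0.6428, sin(50 deg) = 0.7660
  joint[2] = (10.2608, 0.8977) + 10.1 * (0.6428, 0.7660) = (10.2608 + 6.4922, 0.8977 + 7.7370) = (16.7530, 8.6348)
link 2: phi[2] = 5 + 45 + -25 = 25 deg
  cos(25 deg) = 0.9063, sin(25 deg) = 0.4226
  joint[3] = (16.7530, 8.6348) + 7.8 * (0.9063, 0.4226) = (16.7530 + 7.0692, 8.6348 + 3.2964) = (23.8222, 11.9312)
End effector: (23.8222, 11.9312)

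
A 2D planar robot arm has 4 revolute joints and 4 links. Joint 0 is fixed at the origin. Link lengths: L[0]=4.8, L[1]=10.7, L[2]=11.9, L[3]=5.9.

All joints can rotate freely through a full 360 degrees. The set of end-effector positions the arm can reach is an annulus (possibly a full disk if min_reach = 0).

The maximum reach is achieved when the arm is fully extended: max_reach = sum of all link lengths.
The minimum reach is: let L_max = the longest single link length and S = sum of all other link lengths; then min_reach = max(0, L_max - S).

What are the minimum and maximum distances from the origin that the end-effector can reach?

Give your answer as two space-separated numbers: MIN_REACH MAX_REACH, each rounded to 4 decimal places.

Answer: 0.0000 33.3000

Derivation:
Link lengths: [4.8, 10.7, 11.9, 5.9]
max_reach = 4.8 + 10.7 + 11.9 + 5.9 = 33.3
L_max = max([4.8, 10.7, 11.9, 5.9]) = 11.9
S (sum of others) = 33.3 - 11.9 = 21.4
min_reach = max(0, 11.9 - 21.4) = max(0, -9.5) = 0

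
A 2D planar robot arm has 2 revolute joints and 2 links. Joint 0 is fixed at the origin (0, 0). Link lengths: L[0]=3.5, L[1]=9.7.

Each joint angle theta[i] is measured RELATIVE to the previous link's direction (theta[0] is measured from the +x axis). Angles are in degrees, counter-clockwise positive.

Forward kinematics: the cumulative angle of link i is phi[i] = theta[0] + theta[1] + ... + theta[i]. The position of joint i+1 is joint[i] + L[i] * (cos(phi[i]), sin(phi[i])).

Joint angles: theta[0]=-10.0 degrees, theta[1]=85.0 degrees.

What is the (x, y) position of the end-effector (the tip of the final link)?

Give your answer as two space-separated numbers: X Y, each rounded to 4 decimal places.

Answer: 5.9574 8.7617

Derivation:
joint[0] = (0.0000, 0.0000)  (base)
link 0: phi[0] = -10 = -10 deg
  cos(-10 deg) = 0.9848, sin(-10 deg) = -0.1736
  joint[1] = (0.0000, 0.0000) + 3.5 * (0.9848, -0.1736) = (0.0000 + 3.4468, 0.0000 + -0.6078) = (3.4468, -0.6078)
link 1: phi[1] = -10 + 85 = 75 deg
  cos(75 deg) = 0.2588, sin(75 deg) = 0.9659
  joint[2] = (3.4468, -0.6078) + 9.7 * (0.2588, 0.9659) = (3.4468 + 2.5105, -0.6078 + 9.3695) = (5.9574, 8.7617)
End effector: (5.9574, 8.7617)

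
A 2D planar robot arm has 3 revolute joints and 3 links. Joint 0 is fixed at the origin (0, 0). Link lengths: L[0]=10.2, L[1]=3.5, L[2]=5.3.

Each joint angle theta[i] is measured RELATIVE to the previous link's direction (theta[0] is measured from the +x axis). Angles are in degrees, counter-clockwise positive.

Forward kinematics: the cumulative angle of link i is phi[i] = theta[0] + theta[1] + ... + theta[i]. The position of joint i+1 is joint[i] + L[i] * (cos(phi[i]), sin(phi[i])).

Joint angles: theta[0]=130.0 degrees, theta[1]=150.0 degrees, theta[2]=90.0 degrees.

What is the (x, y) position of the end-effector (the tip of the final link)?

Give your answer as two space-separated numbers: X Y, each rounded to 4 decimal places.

Answer: -0.7292 5.2872

Derivation:
joint[0] = (0.0000, 0.0000)  (base)
link 0: phi[0] = 130 = 130 deg
  cos(130 deg) = -0.6428, sin(130 deg) = 0.7660
  joint[1] = (0.0000, 0.0000) + 10.2 * (-0.6428, 0.7660) = (0.0000 + -6.5564, 0.0000 + 7.8137) = (-6.5564, 7.8137)
link 1: phi[1] = 130 + 150 = 280 deg
  cos(280 deg) = 0.1736, sin(280 deg) = -0.9848
  joint[2] = (-6.5564, 7.8137) + 3.5 * (0.1736, -0.9848) = (-6.5564 + 0.6078, 7.8137 + -3.4468) = (-5.9487, 4.3668)
link 2: phi[2] = 130 + 150 + 90 = 370 deg
  cos(370 deg) = 0.9848, sin(370 deg) = 0.1736
  joint[3] = (-5.9487, 4.3668) + 5.3 * (0.9848, 0.1736) = (-5.9487 + 5.2195, 4.3668 + 0.9203) = (-0.7292, 5.2872)
End effector: (-0.7292, 5.2872)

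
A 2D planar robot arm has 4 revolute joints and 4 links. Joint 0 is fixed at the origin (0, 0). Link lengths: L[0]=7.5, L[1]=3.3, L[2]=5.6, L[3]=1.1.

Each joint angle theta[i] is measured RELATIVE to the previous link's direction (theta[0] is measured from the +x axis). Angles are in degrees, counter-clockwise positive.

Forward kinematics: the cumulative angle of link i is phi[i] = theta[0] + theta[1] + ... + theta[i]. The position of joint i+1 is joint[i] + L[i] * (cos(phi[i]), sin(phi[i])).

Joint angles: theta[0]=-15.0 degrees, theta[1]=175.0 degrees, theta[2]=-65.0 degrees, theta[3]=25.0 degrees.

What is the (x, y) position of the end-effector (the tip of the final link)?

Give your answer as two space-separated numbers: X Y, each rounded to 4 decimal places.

Answer: 3.1054 5.7188

Derivation:
joint[0] = (0.0000, 0.0000)  (base)
link 0: phi[0] = -15 = -15 deg
  cos(-15 deg) = 0.9659, sin(-15 deg) = -0.2588
  joint[1] = (0.0000, 0.0000) + 7.5 * (0.9659, -0.2588) = (0.0000 + 7.2444, 0.0000 + -1.9411) = (7.2444, -1.9411)
link 1: phi[1] = -15 + 175 = 160 deg
  cos(160 deg) = -0.9397, sin(160 deg) = 0.3420
  joint[2] = (7.2444, -1.9411) + 3.3 * (-0.9397, 0.3420) = (7.2444 + -3.1010, -1.9411 + 1.1287) = (4.1435, -0.8125)
link 2: phi[2] = -15 + 175 + -65 = 95 deg
  cos(95 deg) = -0.0872, sin(95 deg) = 0.9962
  joint[3] = (4.1435, -0.8125) + 5.6 * (-0.0872, 0.9962) = (4.1435 + -0.4881, -0.8125 + 5.5787) = (3.6554, 4.7662)
link 3: phi[3] = -15 + 175 + -65 + 25 = 120 deg
  cos(120 deg) = -0.5000, sin(120 deg) = 0.8660
  joint[4] = (3.6554, 4.7662) + 1.1 * (-0.5000, 0.8660) = (3.6554 + -0.5500, 4.7662 + 0.9526) = (3.1054, 5.7188)
End effector: (3.1054, 5.7188)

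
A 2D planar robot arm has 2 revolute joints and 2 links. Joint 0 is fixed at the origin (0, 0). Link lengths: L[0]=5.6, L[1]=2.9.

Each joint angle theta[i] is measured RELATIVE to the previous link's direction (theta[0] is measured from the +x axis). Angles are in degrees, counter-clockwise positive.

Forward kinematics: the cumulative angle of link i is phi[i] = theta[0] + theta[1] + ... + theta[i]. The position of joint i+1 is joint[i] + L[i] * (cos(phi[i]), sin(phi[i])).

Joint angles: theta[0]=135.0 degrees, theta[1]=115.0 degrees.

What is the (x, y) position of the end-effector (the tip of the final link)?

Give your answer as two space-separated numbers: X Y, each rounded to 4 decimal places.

Answer: -4.9517 1.2347

Derivation:
joint[0] = (0.0000, 0.0000)  (base)
link 0: phi[0] = 135 = 135 deg
  cos(135 deg) = -0.7071, sin(135 deg) = 0.7071
  joint[1] = (0.0000, 0.0000) + 5.6 * (-0.7071, 0.7071) = (0.0000 + -3.9598, 0.0000 + 3.9598) = (-3.9598, 3.9598)
link 1: phi[1] = 135 + 115 = 250 deg
  cos(250 deg) = -0.3420, sin(250 deg) = -0.9397
  joint[2] = (-3.9598, 3.9598) + 2.9 * (-0.3420, -0.9397) = (-3.9598 + -0.9919, 3.9598 + -2.7251) = (-4.9517, 1.2347)
End effector: (-4.9517, 1.2347)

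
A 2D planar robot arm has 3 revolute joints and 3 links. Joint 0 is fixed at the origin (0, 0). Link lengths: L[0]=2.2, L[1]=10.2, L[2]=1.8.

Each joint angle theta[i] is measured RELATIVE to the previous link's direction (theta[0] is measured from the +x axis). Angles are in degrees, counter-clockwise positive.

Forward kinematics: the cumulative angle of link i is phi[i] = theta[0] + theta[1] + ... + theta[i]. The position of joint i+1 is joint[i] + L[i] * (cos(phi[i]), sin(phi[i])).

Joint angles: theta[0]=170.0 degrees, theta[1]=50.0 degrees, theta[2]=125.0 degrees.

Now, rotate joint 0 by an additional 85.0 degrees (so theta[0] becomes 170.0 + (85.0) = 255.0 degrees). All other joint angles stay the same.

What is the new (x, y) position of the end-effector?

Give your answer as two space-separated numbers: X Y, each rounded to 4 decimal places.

Answer: 5.8967 -8.7889

Derivation:
joint[0] = (0.0000, 0.0000)  (base)
link 0: phi[0] = 255 = 255 deg
  cos(255 deg) = -0.2588, sin(255 deg) = -0.9659
  joint[1] = (0.0000, 0.0000) + 2.2 * (-0.2588, -0.9659) = (0.0000 + -0.5694, 0.0000 + -2.1250) = (-0.5694, -2.1250)
link 1: phi[1] = 255 + 50 = 305 deg
  cos(305 deg) = 0.5736, sin(305 deg) = -0.8192
  joint[2] = (-0.5694, -2.1250) + 10.2 * (0.5736, -0.8192) = (-0.5694 + 5.8505, -2.1250 + -8.3554) = (5.2811, -10.4804)
link 2: phi[2] = 255 + 50 + 125 = 430 deg
  cos(430 deg) = 0.3420, sin(430 deg) = 0.9397
  joint[3] = (5.2811, -10.4804) + 1.8 * (0.3420, 0.9397) = (5.2811 + 0.6156, -10.4804 + 1.6914) = (5.8967, -8.7889)
End effector: (5.8967, -8.7889)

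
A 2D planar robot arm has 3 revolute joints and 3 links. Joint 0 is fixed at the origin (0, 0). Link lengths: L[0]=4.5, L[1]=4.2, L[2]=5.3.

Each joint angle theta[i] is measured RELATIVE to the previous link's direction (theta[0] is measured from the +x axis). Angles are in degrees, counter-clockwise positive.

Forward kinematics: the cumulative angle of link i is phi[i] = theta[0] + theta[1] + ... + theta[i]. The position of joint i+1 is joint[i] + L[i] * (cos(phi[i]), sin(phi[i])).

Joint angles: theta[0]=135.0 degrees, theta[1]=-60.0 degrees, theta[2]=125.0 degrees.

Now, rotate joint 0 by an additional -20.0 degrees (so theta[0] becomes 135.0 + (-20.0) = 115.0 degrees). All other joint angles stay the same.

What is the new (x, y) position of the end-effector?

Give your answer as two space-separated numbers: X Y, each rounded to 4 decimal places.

Answer: -4.7928 7.5188

Derivation:
joint[0] = (0.0000, 0.0000)  (base)
link 0: phi[0] = 115 = 115 deg
  cos(115 deg) = -0.4226, sin(115 deg) = 0.9063
  joint[1] = (0.0000, 0.0000) + 4.5 * (-0.4226, 0.9063) = (0.0000 + -1.9018, 0.0000 + 4.0784) = (-1.9018, 4.0784)
link 1: phi[1] = 115 + -60 = 55 deg
  cos(55 deg) = 0.5736, sin(55 deg) = 0.8192
  joint[2] = (-1.9018, 4.0784) + 4.2 * (0.5736, 0.8192) = (-1.9018 + 2.4090, 4.0784 + 3.4404) = (0.5072, 7.5188)
link 2: phi[2] = 115 + -60 + 125 = 180 deg
  cos(180 deg) = -1.0000, sin(180 deg) = 0.0000
  joint[3] = (0.5072, 7.5188) + 5.3 * (-1.0000, 0.0000) = (0.5072 + -5.3000, 7.5188 + 0.0000) = (-4.7928, 7.5188)
End effector: (-4.7928, 7.5188)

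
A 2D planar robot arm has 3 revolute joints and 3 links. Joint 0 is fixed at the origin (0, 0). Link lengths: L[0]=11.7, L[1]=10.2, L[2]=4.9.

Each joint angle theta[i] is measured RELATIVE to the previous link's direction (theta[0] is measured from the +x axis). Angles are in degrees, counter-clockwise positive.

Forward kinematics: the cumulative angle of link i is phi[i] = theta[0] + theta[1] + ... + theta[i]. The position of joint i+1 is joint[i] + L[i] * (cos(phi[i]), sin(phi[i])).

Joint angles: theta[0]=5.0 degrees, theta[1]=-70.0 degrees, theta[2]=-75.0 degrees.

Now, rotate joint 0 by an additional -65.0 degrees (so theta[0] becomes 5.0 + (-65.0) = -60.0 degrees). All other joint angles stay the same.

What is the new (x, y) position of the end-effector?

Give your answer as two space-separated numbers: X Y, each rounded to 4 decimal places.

joint[0] = (0.0000, 0.0000)  (base)
link 0: phi[0] = -60 = -60 deg
  cos(-60 deg) = 0.5000, sin(-60 deg) = -0.8660
  joint[1] = (0.0000, 0.0000) + 11.7 * (0.5000, -0.8660) = (0.0000 + 5.8500, 0.0000 + -10.1325) = (5.8500, -10.1325)
link 1: phi[1] = -60 + -70 = -130 deg
  cos(-130 deg) = -0.6428, sin(-130 deg) = -0.7660
  joint[2] = (5.8500, -10.1325) + 10.2 * (-0.6428, -0.7660) = (5.8500 + -6.5564, -10.1325 + -7.8137) = (-0.7064, -17.9462)
link 2: phi[2] = -60 + -70 + -75 = -205 deg
  cos(-205 deg) = -0.9063, sin(-205 deg) = 0.4226
  joint[3] = (-0.7064, -17.9462) + 4.9 * (-0.9063, 0.4226) = (-0.7064 + -4.4409, -17.9462 + 2.0708) = (-5.1473, -15.8753)
End effector: (-5.1473, -15.8753)

Answer: -5.1473 -15.8753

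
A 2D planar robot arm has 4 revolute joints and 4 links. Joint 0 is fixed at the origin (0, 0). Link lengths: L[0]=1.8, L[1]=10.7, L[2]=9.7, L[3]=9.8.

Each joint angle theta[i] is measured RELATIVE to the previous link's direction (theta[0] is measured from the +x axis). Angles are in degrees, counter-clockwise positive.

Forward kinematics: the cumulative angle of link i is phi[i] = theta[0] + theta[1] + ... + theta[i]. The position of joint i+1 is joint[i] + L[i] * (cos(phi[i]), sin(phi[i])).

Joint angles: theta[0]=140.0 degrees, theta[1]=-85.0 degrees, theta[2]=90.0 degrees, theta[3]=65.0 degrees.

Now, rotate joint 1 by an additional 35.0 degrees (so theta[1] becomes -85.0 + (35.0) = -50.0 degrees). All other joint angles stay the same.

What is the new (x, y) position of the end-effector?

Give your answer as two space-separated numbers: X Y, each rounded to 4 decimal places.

Answer: -15.2205 2.9752

Derivation:
joint[0] = (0.0000, 0.0000)  (base)
link 0: phi[0] = 140 = 140 deg
  cos(140 deg) = -0.7660, sin(140 deg) = 0.6428
  joint[1] = (0.0000, 0.0000) + 1.8 * (-0.7660, 0.6428) = (0.0000 + -1.3789, 0.0000 + 1.1570) = (-1.3789, 1.1570)
link 1: phi[1] = 140 + -50 = 90 deg
  cos(90 deg) = 0.0000, sin(90 deg) = 1.0000
  joint[2] = (-1.3789, 1.1570) + 10.7 * (0.0000, 1.0000) = (-1.3789 + 0.0000, 1.1570 + 10.7000) = (-1.3789, 11.8570)
link 2: phi[2] = 140 + -50 + 90 = 180 deg
  cos(180 deg) = -1.0000, sin(180 deg) = 0.0000
  joint[3] = (-1.3789, 11.8570) + 9.7 * (-1.0000, 0.0000) = (-1.3789 + -9.7000, 11.8570 + 0.0000) = (-11.0789, 11.8570)
link 3: phi[3] = 140 + -50 + 90 + 65 = 245 deg
  cos(245 deg) = -0.4226, sin(245 deg) = -0.9063
  joint[4] = (-11.0789, 11.8570) + 9.8 * (-0.4226, -0.9063) = (-11.0789 + -4.1417, 11.8570 + -8.8818) = (-15.2205, 2.9752)
End effector: (-15.2205, 2.9752)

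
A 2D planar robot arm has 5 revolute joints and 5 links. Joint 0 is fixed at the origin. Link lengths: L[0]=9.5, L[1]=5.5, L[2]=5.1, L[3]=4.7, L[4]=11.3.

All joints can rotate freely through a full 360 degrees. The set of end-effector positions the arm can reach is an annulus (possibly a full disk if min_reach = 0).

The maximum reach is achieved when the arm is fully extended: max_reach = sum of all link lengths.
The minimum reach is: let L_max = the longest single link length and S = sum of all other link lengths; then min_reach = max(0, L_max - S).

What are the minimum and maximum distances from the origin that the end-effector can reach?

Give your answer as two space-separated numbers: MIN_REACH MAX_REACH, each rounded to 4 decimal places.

Answer: 0.0000 36.1000

Derivation:
Link lengths: [9.5, 5.5, 5.1, 4.7, 11.3]
max_reach = 9.5 + 5.5 + 5.1 + 4.7 + 11.3 = 36.1
L_max = max([9.5, 5.5, 5.1, 4.7, 11.3]) = 11.3
S (sum of others) = 36.1 - 11.3 = 24.8
min_reach = max(0, 11.3 - 24.8) = max(0, -13.5) = 0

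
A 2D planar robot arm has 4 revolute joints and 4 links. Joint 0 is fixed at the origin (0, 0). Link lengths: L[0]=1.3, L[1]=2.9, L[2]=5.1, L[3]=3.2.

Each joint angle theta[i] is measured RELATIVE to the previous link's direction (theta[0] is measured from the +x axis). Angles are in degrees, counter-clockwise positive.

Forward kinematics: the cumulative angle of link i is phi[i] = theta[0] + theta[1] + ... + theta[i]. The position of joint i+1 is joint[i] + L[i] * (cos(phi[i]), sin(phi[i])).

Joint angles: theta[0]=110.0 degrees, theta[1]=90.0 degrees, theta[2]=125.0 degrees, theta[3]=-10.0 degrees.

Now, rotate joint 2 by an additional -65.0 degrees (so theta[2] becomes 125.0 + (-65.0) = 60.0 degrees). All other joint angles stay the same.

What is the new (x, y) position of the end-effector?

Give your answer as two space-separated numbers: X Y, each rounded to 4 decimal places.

joint[0] = (0.0000, 0.0000)  (base)
link 0: phi[0] = 110 = 110 deg
  cos(110 deg) = -0.3420, sin(110 deg) = 0.9397
  joint[1] = (0.0000, 0.0000) + 1.3 * (-0.3420, 0.9397) = (0.0000 + -0.4446, 0.0000 + 1.2216) = (-0.4446, 1.2216)
link 1: phi[1] = 110 + 90 = 200 deg
  cos(200 deg) = -0.9397, sin(200 deg) = -0.3420
  joint[2] = (-0.4446, 1.2216) + 2.9 * (-0.9397, -0.3420) = (-0.4446 + -2.7251, 1.2216 + -0.9919) = (-3.1697, 0.2297)
link 2: phi[2] = 110 + 90 + 60 = 260 deg
  cos(260 deg) = -0.1736, sin(260 deg) = -0.9848
  joint[3] = (-3.1697, 0.2297) + 5.1 * (-0.1736, -0.9848) = (-3.1697 + -0.8856, 0.2297 + -5.0225) = (-4.0553, -4.7928)
link 3: phi[3] = 110 + 90 + 60 + -10 = 250 deg
  cos(250 deg) = -0.3420, sin(250 deg) = -0.9397
  joint[4] = (-4.0553, -4.7928) + 3.2 * (-0.3420, -0.9397) = (-4.0553 + -1.0945, -4.7928 + -3.0070) = (-5.1498, -7.7998)
End effector: (-5.1498, -7.7998)

Answer: -5.1498 -7.7998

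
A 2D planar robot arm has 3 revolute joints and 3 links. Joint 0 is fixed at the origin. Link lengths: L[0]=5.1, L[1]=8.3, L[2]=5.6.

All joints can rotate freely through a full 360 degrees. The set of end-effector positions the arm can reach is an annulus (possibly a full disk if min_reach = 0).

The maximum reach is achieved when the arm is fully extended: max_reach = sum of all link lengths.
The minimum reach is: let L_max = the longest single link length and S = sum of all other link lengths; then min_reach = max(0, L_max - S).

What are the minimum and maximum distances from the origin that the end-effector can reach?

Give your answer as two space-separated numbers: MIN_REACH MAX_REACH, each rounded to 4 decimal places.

Link lengths: [5.1, 8.3, 5.6]
max_reach = 5.1 + 8.3 + 5.6 = 19
L_max = max([5.1, 8.3, 5.6]) = 8.3
S (sum of others) = 19 - 8.3 = 10.7
min_reach = max(0, 8.3 - 10.7) = max(0, -2.4) = 0

Answer: 0.0000 19.0000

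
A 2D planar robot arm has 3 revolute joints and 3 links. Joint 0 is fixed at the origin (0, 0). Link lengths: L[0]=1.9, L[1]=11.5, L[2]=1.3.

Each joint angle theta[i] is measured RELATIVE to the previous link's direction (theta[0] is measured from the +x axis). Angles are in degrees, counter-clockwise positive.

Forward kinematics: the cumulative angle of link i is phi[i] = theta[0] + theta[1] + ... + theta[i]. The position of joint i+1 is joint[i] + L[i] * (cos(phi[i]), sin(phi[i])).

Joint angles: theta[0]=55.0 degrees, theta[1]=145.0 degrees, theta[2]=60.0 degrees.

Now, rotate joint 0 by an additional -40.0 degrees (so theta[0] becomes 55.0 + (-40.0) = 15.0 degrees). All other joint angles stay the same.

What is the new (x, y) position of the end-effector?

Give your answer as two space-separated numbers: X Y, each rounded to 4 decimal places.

Answer: -9.9671 3.5894

Derivation:
joint[0] = (0.0000, 0.0000)  (base)
link 0: phi[0] = 15 = 15 deg
  cos(15 deg) = 0.9659, sin(15 deg) = 0.2588
  joint[1] = (0.0000, 0.0000) + 1.9 * (0.9659, 0.2588) = (0.0000 + 1.8353, 0.0000 + 0.4918) = (1.8353, 0.4918)
link 1: phi[1] = 15 + 145 = 160 deg
  cos(160 deg) = -0.9397, sin(160 deg) = 0.3420
  joint[2] = (1.8353, 0.4918) + 11.5 * (-0.9397, 0.3420) = (1.8353 + -10.8065, 0.4918 + 3.9332) = (-8.9712, 4.4250)
link 2: phi[2] = 15 + 145 + 60 = 220 deg
  cos(220 deg) = -0.7660, sin(220 deg) = -0.6428
  joint[3] = (-8.9712, 4.4250) + 1.3 * (-0.7660, -0.6428) = (-8.9712 + -0.9959, 4.4250 + -0.8356) = (-9.9671, 3.5894)
End effector: (-9.9671, 3.5894)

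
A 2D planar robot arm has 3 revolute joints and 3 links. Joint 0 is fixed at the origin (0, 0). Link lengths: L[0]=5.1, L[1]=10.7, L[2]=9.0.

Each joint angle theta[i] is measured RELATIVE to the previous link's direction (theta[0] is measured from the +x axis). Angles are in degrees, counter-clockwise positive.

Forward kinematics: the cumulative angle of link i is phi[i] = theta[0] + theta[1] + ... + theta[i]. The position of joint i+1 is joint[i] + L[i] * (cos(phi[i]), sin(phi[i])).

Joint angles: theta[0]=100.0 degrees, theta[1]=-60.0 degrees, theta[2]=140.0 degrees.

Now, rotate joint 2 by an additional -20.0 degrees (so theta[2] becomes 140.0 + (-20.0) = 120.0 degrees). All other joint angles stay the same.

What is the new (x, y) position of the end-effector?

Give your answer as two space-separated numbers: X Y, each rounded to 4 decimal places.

Answer: -1.1462 14.9785

Derivation:
joint[0] = (0.0000, 0.0000)  (base)
link 0: phi[0] = 100 = 100 deg
  cos(100 deg) = -0.1736, sin(100 deg) = 0.9848
  joint[1] = (0.0000, 0.0000) + 5.1 * (-0.1736, 0.9848) = (0.0000 + -0.8856, 0.0000 + 5.0225) = (-0.8856, 5.0225)
link 1: phi[1] = 100 + -60 = 40 deg
  cos(40 deg) = 0.7660, sin(40 deg) = 0.6428
  joint[2] = (-0.8856, 5.0225) + 10.7 * (0.7660, 0.6428) = (-0.8856 + 8.1967, 5.0225 + 6.8778) = (7.3111, 11.9003)
link 2: phi[2] = 100 + -60 + 120 = 160 deg
  cos(160 deg) = -0.9397, sin(160 deg) = 0.3420
  joint[3] = (7.3111, 11.9003) + 9 * (-0.9397, 0.3420) = (7.3111 + -8.4572, 11.9003 + 3.0782) = (-1.1462, 14.9785)
End effector: (-1.1462, 14.9785)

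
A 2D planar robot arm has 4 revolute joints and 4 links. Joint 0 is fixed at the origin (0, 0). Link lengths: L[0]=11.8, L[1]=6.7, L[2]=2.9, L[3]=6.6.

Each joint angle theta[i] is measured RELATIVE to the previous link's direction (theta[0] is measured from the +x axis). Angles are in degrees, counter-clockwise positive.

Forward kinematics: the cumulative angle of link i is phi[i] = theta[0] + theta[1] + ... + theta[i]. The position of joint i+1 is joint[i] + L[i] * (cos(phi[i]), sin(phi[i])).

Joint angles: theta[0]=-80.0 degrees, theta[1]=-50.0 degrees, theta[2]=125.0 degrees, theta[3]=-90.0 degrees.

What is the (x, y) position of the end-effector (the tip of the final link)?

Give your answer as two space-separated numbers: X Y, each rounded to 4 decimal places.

Answer: 0.0561 -23.5809

Derivation:
joint[0] = (0.0000, 0.0000)  (base)
link 0: phi[0] = -80 = -80 deg
  cos(-80 deg) = 0.1736, sin(-80 deg) = -0.9848
  joint[1] = (0.0000, 0.0000) + 11.8 * (0.1736, -0.9848) = (0.0000 + 2.0490, 0.0000 + -11.6207) = (2.0490, -11.6207)
link 1: phi[1] = -80 + -50 = -130 deg
  cos(-130 deg) = -0.6428, sin(-130 deg) = -0.7660
  joint[2] = (2.0490, -11.6207) + 6.7 * (-0.6428, -0.7660) = (2.0490 + -4.3067, -11.6207 + -5.1325) = (-2.2576, -16.7532)
link 2: phi[2] = -80 + -50 + 125 = -5 deg
  cos(-5 deg) = 0.9962, sin(-5 deg) = -0.0872
  joint[3] = (-2.2576, -16.7532) + 2.9 * (0.9962, -0.0872) = (-2.2576 + 2.8890, -16.7532 + -0.2528) = (0.6313, -17.0060)
link 3: phi[3] = -80 + -50 + 125 + -90 = -95 deg
  cos(-95 deg) = -0.0872, sin(-95 deg) = -0.9962
  joint[4] = (0.6313, -17.0060) + 6.6 * (-0.0872, -0.9962) = (0.6313 + -0.5752, -17.0060 + -6.5749) = (0.0561, -23.5809)
End effector: (0.0561, -23.5809)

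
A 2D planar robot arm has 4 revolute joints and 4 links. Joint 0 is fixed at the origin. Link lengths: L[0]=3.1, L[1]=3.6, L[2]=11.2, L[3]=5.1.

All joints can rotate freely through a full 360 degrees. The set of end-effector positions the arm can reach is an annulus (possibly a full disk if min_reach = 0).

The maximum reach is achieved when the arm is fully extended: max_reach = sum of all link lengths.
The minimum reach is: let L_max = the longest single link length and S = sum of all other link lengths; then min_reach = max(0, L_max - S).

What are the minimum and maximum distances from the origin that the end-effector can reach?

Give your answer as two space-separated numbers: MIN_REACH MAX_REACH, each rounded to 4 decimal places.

Answer: 0.0000 23.0000

Derivation:
Link lengths: [3.1, 3.6, 11.2, 5.1]
max_reach = 3.1 + 3.6 + 11.2 + 5.1 = 23
L_max = max([3.1, 3.6, 11.2, 5.1]) = 11.2
S (sum of others) = 23 - 11.2 = 11.8
min_reach = max(0, 11.2 - 11.8) = max(0, -0.6) = 0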